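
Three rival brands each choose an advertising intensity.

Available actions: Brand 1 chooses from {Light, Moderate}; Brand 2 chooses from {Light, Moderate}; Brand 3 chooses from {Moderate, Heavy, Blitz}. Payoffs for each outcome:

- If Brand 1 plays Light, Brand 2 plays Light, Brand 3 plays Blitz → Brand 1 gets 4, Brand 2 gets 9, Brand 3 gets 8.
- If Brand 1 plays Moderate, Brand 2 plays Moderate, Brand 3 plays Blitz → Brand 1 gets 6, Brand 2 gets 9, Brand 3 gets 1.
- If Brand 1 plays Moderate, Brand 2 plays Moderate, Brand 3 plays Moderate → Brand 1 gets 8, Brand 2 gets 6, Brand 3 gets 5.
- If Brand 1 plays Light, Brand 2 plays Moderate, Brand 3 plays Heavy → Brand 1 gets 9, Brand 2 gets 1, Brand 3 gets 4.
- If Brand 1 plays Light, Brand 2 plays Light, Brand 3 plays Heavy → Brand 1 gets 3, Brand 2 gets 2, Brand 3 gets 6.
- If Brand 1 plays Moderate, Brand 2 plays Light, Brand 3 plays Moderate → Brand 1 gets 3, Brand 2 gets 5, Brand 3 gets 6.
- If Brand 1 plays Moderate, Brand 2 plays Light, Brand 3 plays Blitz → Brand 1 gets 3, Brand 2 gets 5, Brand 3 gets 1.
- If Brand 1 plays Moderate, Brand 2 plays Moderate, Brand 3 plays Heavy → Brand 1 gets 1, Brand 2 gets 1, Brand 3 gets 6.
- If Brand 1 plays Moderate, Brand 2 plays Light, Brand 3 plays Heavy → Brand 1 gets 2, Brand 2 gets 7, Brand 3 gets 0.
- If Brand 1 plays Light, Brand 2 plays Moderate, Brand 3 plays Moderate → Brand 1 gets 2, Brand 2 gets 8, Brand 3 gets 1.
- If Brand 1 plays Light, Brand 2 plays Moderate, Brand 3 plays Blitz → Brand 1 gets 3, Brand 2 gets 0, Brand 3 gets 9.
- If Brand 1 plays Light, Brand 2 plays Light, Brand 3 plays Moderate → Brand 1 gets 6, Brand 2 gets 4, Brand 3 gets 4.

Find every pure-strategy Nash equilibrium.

The unique pure-strategy Nash equilibrium is (Light, Light, Blitz).

Mark each player's best response to every combination of opponents' strategies; a profile where every player is best-responding is a pure Nash equilibrium.
Brand 1 against (Light, Moderate): payoffs 6, 3 → best response Light.
Brand 1 against (Light, Heavy): payoffs 3, 2 → best response Light.
Brand 1 against (Light, Blitz): payoffs 4, 3 → best response Light.
Brand 1 against (Moderate, Moderate): payoffs 2, 8 → best response Moderate.
Brand 1 against (Moderate, Heavy): payoffs 9, 1 → best response Light.
Brand 1 against (Moderate, Blitz): payoffs 3, 6 → best response Moderate.
Brand 2 against (Light, Moderate): payoffs 4, 8 → best response Moderate.
Brand 2 against (Light, Heavy): payoffs 2, 1 → best response Light.
Brand 2 against (Light, Blitz): payoffs 9, 0 → best response Light.
Brand 2 against (Moderate, Moderate): payoffs 5, 6 → best response Moderate.
Brand 2 against (Moderate, Heavy): payoffs 7, 1 → best response Light.
Brand 2 against (Moderate, Blitz): payoffs 5, 9 → best response Moderate.
Brand 3 against (Light, Light): payoffs 4, 6, 8 → best response Blitz.
Brand 3 against (Light, Moderate): payoffs 1, 4, 9 → best response Blitz.
Brand 3 against (Moderate, Light): payoffs 6, 0, 1 → best response Moderate.
Brand 3 against (Moderate, Moderate): payoffs 5, 6, 1 → best response Heavy.
Mutual best responses: (Light, Light, Blitz).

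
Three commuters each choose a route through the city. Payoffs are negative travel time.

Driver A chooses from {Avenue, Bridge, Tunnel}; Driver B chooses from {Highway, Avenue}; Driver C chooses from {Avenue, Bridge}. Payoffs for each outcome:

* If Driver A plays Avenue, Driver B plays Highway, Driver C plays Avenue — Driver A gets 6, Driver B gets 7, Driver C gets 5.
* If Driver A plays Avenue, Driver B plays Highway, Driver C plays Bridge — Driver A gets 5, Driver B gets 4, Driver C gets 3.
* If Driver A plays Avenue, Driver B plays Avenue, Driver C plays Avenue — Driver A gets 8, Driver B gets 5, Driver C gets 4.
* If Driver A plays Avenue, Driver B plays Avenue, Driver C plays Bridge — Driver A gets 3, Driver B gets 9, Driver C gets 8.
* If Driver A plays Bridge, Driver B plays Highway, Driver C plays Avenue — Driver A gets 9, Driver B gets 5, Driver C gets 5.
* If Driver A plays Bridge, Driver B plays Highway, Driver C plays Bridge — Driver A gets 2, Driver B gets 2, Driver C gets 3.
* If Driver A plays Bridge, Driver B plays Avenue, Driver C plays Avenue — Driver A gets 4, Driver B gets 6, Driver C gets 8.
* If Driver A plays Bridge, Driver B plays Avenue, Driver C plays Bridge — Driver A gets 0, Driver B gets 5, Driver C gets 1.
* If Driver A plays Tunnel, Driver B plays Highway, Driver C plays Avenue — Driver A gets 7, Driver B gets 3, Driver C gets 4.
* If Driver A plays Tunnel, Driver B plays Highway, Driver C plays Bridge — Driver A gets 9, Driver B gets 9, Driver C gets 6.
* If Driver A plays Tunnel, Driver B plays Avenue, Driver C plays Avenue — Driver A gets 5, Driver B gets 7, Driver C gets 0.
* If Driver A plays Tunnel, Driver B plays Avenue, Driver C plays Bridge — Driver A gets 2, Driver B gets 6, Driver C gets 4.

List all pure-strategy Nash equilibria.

Pure-strategy Nash equilibria: (Avenue, Avenue, Bridge); (Tunnel, Highway, Bridge)

Mark each player's best response to every combination of opponents' strategies; a profile where every player is best-responding is a pure Nash equilibrium.
Driver A against (Highway, Avenue): payoffs 6, 9, 7 → best response Bridge.
Driver A against (Highway, Bridge): payoffs 5, 2, 9 → best response Tunnel.
Driver A against (Avenue, Avenue): payoffs 8, 4, 5 → best response Avenue.
Driver A against (Avenue, Bridge): payoffs 3, 0, 2 → best response Avenue.
Driver B against (Avenue, Avenue): payoffs 7, 5 → best response Highway.
Driver B against (Avenue, Bridge): payoffs 4, 9 → best response Avenue.
Driver B against (Bridge, Avenue): payoffs 5, 6 → best response Avenue.
Driver B against (Bridge, Bridge): payoffs 2, 5 → best response Avenue.
Driver B against (Tunnel, Avenue): payoffs 3, 7 → best response Avenue.
Driver B against (Tunnel, Bridge): payoffs 9, 6 → best response Highway.
Driver C against (Avenue, Highway): payoffs 5, 3 → best response Avenue.
Driver C against (Avenue, Avenue): payoffs 4, 8 → best response Bridge.
Driver C against (Bridge, Highway): payoffs 5, 3 → best response Avenue.
Driver C against (Bridge, Avenue): payoffs 8, 1 → best response Avenue.
Driver C against (Tunnel, Highway): payoffs 4, 6 → best response Bridge.
Driver C against (Tunnel, Avenue): payoffs 0, 4 → best response Bridge.
Mutual best responses: (Avenue, Avenue, Bridge); (Tunnel, Highway, Bridge).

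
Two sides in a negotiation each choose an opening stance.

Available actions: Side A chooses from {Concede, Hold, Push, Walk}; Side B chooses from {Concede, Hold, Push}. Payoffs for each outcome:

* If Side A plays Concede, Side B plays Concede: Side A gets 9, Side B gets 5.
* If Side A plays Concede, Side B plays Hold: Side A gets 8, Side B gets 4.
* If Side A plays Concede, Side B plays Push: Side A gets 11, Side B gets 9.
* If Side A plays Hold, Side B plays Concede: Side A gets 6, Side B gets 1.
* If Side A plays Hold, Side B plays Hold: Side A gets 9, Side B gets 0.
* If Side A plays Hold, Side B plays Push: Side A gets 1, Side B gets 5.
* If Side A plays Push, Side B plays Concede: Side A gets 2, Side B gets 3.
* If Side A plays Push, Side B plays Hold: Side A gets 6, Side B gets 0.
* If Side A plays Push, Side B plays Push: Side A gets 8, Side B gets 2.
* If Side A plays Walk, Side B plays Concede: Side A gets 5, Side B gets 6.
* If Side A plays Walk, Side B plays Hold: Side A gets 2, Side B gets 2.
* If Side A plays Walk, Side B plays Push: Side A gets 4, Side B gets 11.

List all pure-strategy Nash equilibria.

(Concede, Concede): Side B can switch to Push (5 → 9). Not NE.
(Concede, Hold): Side A can switch to Hold (8 → 9). Not NE.
(Concede, Push): Side A gets 11, best alternative 8; Side B gets 9, best alternative 5. No profitable deviation — NE.
(Hold, Concede): Side A can switch to Concede (6 → 9). Not NE.
(Hold, Hold): Side B can switch to Concede (0 → 1). Not NE.
(Hold, Push): Side A can switch to Concede (1 → 11). Not NE.
(Push, Concede): Side A can switch to Concede (2 → 9). Not NE.
(Push, Hold): Side A can switch to Concede (6 → 8). Not NE.
(Push, Push): Side A can switch to Concede (8 → 11). Not NE.
(Walk, Concede): Side A can switch to Concede (5 → 9). Not NE.
(Walk, Hold): Side A can switch to Concede (2 → 8). Not NE.
(Walk, Push): Side A can switch to Concede (4 → 11). Not NE.

Pure NE: (Concede, Push)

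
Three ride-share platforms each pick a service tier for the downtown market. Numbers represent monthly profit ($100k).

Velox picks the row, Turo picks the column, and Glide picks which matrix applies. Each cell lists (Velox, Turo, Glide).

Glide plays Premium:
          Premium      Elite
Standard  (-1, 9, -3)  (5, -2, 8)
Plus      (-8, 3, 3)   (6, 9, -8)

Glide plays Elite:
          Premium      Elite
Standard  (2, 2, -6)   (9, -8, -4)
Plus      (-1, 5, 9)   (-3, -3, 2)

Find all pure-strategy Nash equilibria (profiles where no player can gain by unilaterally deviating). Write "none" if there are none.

Pure NE: (Standard, Premium, Premium)

For each player, find the best response to each opponent profile; mutual best responses are the pure NE.
Velox against (Premium, Premium): payoffs -1, -8 → best response Standard.
Velox against (Premium, Elite): payoffs 2, -1 → best response Standard.
Velox against (Elite, Premium): payoffs 5, 6 → best response Plus.
Velox against (Elite, Elite): payoffs 9, -3 → best response Standard.
Turo against (Standard, Premium): payoffs 9, -2 → best response Premium.
Turo against (Standard, Elite): payoffs 2, -8 → best response Premium.
Turo against (Plus, Premium): payoffs 3, 9 → best response Elite.
Turo against (Plus, Elite): payoffs 5, -3 → best response Premium.
Glide against (Standard, Premium): payoffs -3, -6 → best response Premium.
Glide against (Standard, Elite): payoffs 8, -4 → best response Premium.
Glide against (Plus, Premium): payoffs 3, 9 → best response Elite.
Glide against (Plus, Elite): payoffs -8, 2 → best response Elite.
Mutual best responses: (Standard, Premium, Premium).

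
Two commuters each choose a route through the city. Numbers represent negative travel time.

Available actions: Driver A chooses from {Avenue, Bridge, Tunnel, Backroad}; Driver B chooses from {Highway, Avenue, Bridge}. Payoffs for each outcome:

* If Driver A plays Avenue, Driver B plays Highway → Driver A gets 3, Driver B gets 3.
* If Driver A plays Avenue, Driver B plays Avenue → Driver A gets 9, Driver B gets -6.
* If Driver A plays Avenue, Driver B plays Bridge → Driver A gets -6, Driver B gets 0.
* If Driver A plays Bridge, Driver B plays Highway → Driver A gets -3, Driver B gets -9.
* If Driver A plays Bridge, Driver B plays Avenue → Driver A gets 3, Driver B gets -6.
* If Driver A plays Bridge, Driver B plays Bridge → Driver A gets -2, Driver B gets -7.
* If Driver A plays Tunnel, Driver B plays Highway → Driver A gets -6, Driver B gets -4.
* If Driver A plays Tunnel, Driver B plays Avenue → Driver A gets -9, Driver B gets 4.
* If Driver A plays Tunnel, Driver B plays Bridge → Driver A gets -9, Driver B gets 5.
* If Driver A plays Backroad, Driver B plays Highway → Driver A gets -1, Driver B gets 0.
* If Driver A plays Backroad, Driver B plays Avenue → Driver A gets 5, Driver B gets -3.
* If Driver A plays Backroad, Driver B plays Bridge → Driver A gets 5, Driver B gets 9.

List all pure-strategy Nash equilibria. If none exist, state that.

Pure-strategy Nash equilibria: (Avenue, Highway) and (Backroad, Bridge)

For each strategy profile, look for a profitable unilateral deviation.
(Avenue, Highway): Driver A gets 3, best alternative -1; Driver B gets 3, best alternative 0. No profitable deviation — NE.
(Avenue, Avenue): Driver B can switch to Highway (-6 → 3). Not NE.
(Avenue, Bridge): Driver A can switch to Bridge (-6 → -2). Not NE.
(Bridge, Highway): Driver A can switch to Avenue (-3 → 3). Not NE.
(Bridge, Avenue): Driver A can switch to Avenue (3 → 9). Not NE.
(Bridge, Bridge): Driver A can switch to Backroad (-2 → 5). Not NE.
(Tunnel, Highway): Driver A can switch to Avenue (-6 → 3). Not NE.
(Tunnel, Avenue): Driver A can switch to Avenue (-9 → 9). Not NE.
(Tunnel, Bridge): Driver A can switch to Avenue (-9 → -6). Not NE.
(Backroad, Highway): Driver A can switch to Avenue (-1 → 3). Not NE.
(Backroad, Avenue): Driver A can switch to Avenue (5 → 9). Not NE.
(Backroad, Bridge): Driver A gets 5, best alternative -2; Driver B gets 9, best alternative 0. No profitable deviation — NE.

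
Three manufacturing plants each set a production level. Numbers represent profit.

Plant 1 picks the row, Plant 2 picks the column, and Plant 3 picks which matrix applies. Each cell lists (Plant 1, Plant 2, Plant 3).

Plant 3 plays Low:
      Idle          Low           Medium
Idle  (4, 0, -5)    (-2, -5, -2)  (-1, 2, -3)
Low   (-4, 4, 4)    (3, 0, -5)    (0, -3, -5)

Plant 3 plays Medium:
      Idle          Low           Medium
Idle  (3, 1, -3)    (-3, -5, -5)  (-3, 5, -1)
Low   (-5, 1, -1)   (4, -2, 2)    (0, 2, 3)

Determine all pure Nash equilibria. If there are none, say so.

Pure NE: (Low, Medium, Medium)

Plant 1 against (Idle, Low): payoffs 4, -4 → best response Idle.
Plant 1 against (Idle, Medium): payoffs 3, -5 → best response Idle.
Plant 1 against (Low, Low): payoffs -2, 3 → best response Low.
Plant 1 against (Low, Medium): payoffs -3, 4 → best response Low.
Plant 1 against (Medium, Low): payoffs -1, 0 → best response Low.
Plant 1 against (Medium, Medium): payoffs -3, 0 → best response Low.
Plant 2 against (Idle, Low): payoffs 0, -5, 2 → best response Medium.
Plant 2 against (Idle, Medium): payoffs 1, -5, 5 → best response Medium.
Plant 2 against (Low, Low): payoffs 4, 0, -3 → best response Idle.
Plant 2 against (Low, Medium): payoffs 1, -2, 2 → best response Medium.
Plant 3 against (Idle, Idle): payoffs -5, -3 → best response Medium.
Plant 3 against (Idle, Low): payoffs -2, -5 → best response Low.
Plant 3 against (Idle, Medium): payoffs -3, -1 → best response Medium.
Plant 3 against (Low, Idle): payoffs 4, -1 → best response Low.
Plant 3 against (Low, Low): payoffs -5, 2 → best response Medium.
Plant 3 against (Low, Medium): payoffs -5, 3 → best response Medium.
Mutual best responses: (Low, Medium, Medium).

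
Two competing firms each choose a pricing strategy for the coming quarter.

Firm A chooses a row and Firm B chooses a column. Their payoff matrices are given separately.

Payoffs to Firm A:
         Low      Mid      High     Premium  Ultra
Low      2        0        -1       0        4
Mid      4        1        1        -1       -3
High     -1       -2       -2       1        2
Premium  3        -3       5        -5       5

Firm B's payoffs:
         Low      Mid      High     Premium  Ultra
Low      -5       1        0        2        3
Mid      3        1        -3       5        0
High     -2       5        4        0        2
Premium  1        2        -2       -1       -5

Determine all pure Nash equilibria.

There is no pure-strategy Nash equilibrium.

Firm A against Low: payoffs 2, 4, -1, 3 → best response Mid.
Firm A against Mid: payoffs 0, 1, -2, -3 → best response Mid.
Firm A against High: payoffs -1, 1, -2, 5 → best response Premium.
Firm A against Premium: payoffs 0, -1, 1, -5 → best response High.
Firm A against Ultra: payoffs 4, -3, 2, 5 → best response Premium.
Firm B against Low: payoffs -5, 1, 0, 2, 3 → best response Ultra.
Firm B against Mid: payoffs 3, 1, -3, 5, 0 → best response Premium.
Firm B against High: payoffs -2, 5, 4, 0, 2 → best response Mid.
Firm B against Premium: payoffs 1, 2, -2, -1, -5 → best response Mid.
No profile is a mutual best response for all players.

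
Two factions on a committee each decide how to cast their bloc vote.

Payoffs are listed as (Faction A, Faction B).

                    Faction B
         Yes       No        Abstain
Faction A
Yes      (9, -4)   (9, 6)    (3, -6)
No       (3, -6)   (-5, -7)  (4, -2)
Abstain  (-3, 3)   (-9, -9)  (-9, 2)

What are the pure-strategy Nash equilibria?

The pure Nash equilibria are (Yes, No); (No, Abstain).

(Yes, Yes): Faction B can switch to No (-4 → 6). Not NE.
(Yes, No): Faction A gets 9, best alternative -5; Faction B gets 6, best alternative -4. No profitable deviation — NE.
(Yes, Abstain): Faction A can switch to No (3 → 4). Not NE.
(No, Yes): Faction A can switch to Yes (3 → 9). Not NE.
(No, No): Faction A can switch to Yes (-5 → 9). Not NE.
(No, Abstain): Faction A gets 4, best alternative 3; Faction B gets -2, best alternative -6. No profitable deviation — NE.
(Abstain, Yes): Faction A can switch to Yes (-3 → 9). Not NE.
(Abstain, No): Faction A can switch to Yes (-9 → 9). Not NE.
(The remaining 1 profile has a profitable deviation by the same check.)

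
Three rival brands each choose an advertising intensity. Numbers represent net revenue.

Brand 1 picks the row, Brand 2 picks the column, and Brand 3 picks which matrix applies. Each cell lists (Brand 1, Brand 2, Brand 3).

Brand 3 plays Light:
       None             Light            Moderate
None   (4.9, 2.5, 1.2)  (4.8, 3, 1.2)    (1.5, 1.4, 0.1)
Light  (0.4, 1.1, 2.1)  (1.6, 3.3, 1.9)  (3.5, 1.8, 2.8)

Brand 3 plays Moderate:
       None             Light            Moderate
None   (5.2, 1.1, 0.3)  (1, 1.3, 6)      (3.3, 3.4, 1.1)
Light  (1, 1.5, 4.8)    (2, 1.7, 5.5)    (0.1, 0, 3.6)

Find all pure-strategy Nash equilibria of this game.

The pure Nash equilibria are (None, Moderate, Moderate); (Light, Light, Moderate).

(None, None, Light): Brand 2 can switch to Light (2.5 → 3). Not NE.
(None, None, Moderate): Brand 2 can switch to Light (1.1 → 1.3). Not NE.
(None, Light, Light): Brand 3 can switch to Moderate (1.2 → 6). Not NE.
(None, Light, Moderate): Brand 1 can switch to Light (1 → 2). Not NE.
(None, Moderate, Light): Brand 1 can switch to Light (1.5 → 3.5). Not NE.
(None, Moderate, Moderate): Brand 1 gets 3.3, best alternative 0.1; Brand 2 gets 3.4, best alternative 1.3; Brand 3 gets 1.1, best alternative 0.1. No profitable deviation — NE.
(Light, None, Light): Brand 1 can switch to None (0.4 → 4.9). Not NE.
(Light, None, Moderate): Brand 1 can switch to None (1 → 5.2). Not NE.
(Light, Light, Light): Brand 1 can switch to None (1.6 → 4.8). Not NE.
(Light, Light, Moderate): Brand 1 gets 2, best alternative 1; Brand 2 gets 1.7, best alternative 1.5; Brand 3 gets 5.5, best alternative 1.9. No profitable deviation — NE.
(Light, Moderate, Light): Brand 2 can switch to Light (1.8 → 3.3). Not NE.
(Light, Moderate, Moderate): Brand 1 can switch to None (0.1 → 3.3). Not NE.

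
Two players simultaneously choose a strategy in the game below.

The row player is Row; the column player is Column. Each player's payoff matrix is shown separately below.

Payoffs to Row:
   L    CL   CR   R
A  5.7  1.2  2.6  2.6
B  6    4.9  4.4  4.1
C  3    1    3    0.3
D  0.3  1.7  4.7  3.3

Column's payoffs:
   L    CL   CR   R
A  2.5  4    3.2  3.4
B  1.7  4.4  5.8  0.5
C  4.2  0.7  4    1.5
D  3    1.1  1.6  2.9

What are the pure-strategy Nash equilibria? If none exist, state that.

Row against L: payoffs 5.7, 6, 3, 0.3 → best response B.
Row against CL: payoffs 1.2, 4.9, 1, 1.7 → best response B.
Row against CR: payoffs 2.6, 4.4, 3, 4.7 → best response D.
Row against R: payoffs 2.6, 4.1, 0.3, 3.3 → best response B.
Column against A: payoffs 2.5, 4, 3.2, 3.4 → best response CL.
Column against B: payoffs 1.7, 4.4, 5.8, 0.5 → best response CR.
Column against C: payoffs 4.2, 0.7, 4, 1.5 → best response L.
Column against D: payoffs 3, 1.1, 1.6, 2.9 → best response L.
No profile is a mutual best response for all players.

There is no pure-strategy Nash equilibrium.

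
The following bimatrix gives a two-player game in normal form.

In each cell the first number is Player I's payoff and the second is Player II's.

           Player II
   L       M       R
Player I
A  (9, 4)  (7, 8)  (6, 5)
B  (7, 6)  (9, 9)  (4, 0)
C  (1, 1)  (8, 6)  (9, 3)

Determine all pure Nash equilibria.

(B, M)

For each strategy profile, look for a profitable unilateral deviation.
(A, L): Player II can switch to M (4 → 8). Not NE.
(A, M): Player I can switch to B (7 → 9). Not NE.
(A, R): Player I can switch to C (6 → 9). Not NE.
(B, L): Player I can switch to A (7 → 9). Not NE.
(B, M): Player I gets 9, best alternative 8; Player II gets 9, best alternative 6. No profitable deviation — NE.
(B, R): Player I can switch to A (4 → 6). Not NE.
(C, L): Player I can switch to A (1 → 9). Not NE.
(The remaining 2 profiles each have a profitable deviation by the same check.)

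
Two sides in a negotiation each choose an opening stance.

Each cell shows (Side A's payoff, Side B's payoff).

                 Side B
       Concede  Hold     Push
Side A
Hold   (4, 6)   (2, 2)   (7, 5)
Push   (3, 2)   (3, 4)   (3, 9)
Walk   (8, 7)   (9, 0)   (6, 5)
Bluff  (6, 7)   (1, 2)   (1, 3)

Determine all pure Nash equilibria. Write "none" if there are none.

The unique pure-strategy Nash equilibrium is (Walk, Concede).

Side A against Concede: payoffs 4, 3, 8, 6 → best response Walk.
Side A against Hold: payoffs 2, 3, 9, 1 → best response Walk.
Side A against Push: payoffs 7, 3, 6, 1 → best response Hold.
Side B against Hold: payoffs 6, 2, 5 → best response Concede.
Side B against Push: payoffs 2, 4, 9 → best response Push.
Side B against Walk: payoffs 7, 0, 5 → best response Concede.
Side B against Bluff: payoffs 7, 2, 3 → best response Concede.
Mutual best responses: (Walk, Concede).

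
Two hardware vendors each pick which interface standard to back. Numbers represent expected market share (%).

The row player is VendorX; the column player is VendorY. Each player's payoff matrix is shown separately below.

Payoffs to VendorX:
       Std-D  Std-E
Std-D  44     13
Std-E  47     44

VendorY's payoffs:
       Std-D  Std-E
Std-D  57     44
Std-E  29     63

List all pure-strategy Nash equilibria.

Pure NE: (Std-E, Std-E)

VendorX against Std-D: payoffs 44, 47 → best response Std-E.
VendorX against Std-E: payoffs 13, 44 → best response Std-E.
VendorY against Std-D: payoffs 57, 44 → best response Std-D.
VendorY against Std-E: payoffs 29, 63 → best response Std-E.
Mutual best responses: (Std-E, Std-E).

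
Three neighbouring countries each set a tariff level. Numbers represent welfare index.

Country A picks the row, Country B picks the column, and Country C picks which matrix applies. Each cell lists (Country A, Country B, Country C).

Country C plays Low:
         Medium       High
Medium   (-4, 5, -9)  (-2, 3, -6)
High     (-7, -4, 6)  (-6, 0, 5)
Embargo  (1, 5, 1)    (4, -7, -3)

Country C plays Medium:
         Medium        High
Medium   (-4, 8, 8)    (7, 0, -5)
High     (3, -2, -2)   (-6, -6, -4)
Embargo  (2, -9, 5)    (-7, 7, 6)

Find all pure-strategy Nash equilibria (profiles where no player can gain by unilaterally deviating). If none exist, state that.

There is no pure-strategy Nash equilibrium.

For each player, find the best response to each opponent profile; mutual best responses are the pure NE.
Country A against (Medium, Low): payoffs -4, -7, 1 → best response Embargo.
Country A against (Medium, Medium): payoffs -4, 3, 2 → best response High.
Country A against (High, Low): payoffs -2, -6, 4 → best response Embargo.
Country A against (High, Medium): payoffs 7, -6, -7 → best response Medium.
Country B against (Medium, Low): payoffs 5, 3 → best response Medium.
Country B against (Medium, Medium): payoffs 8, 0 → best response Medium.
Country B against (High, Low): payoffs -4, 0 → best response High.
Country B against (High, Medium): payoffs -2, -6 → best response Medium.
Country B against (Embargo, Low): payoffs 5, -7 → best response Medium.
Country B against (Embargo, Medium): payoffs -9, 7 → best response High.
Country C against (Medium, Medium): payoffs -9, 8 → best response Medium.
Country C against (Medium, High): payoffs -6, -5 → best response Medium.
Country C against (High, Medium): payoffs 6, -2 → best response Low.
Country C against (High, High): payoffs 5, -4 → best response Low.
Country C against (Embargo, Medium): payoffs 1, 5 → best response Medium.
Country C against (Embargo, High): payoffs -3, 6 → best response Medium.
No profile is a mutual best response for all players.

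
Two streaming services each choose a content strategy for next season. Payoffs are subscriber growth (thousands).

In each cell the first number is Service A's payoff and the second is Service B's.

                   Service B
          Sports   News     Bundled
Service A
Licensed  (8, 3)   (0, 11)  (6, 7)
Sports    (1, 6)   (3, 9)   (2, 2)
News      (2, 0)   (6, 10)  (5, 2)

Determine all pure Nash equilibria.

Service A against Sports: payoffs 8, 1, 2 → best response Licensed.
Service A against News: payoffs 0, 3, 6 → best response News.
Service A against Bundled: payoffs 6, 2, 5 → best response Licensed.
Service B against Licensed: payoffs 3, 11, 7 → best response News.
Service B against Sports: payoffs 6, 9, 2 → best response News.
Service B against News: payoffs 0, 10, 2 → best response News.
Mutual best responses: (News, News).

The unique pure-strategy Nash equilibrium is (News, News).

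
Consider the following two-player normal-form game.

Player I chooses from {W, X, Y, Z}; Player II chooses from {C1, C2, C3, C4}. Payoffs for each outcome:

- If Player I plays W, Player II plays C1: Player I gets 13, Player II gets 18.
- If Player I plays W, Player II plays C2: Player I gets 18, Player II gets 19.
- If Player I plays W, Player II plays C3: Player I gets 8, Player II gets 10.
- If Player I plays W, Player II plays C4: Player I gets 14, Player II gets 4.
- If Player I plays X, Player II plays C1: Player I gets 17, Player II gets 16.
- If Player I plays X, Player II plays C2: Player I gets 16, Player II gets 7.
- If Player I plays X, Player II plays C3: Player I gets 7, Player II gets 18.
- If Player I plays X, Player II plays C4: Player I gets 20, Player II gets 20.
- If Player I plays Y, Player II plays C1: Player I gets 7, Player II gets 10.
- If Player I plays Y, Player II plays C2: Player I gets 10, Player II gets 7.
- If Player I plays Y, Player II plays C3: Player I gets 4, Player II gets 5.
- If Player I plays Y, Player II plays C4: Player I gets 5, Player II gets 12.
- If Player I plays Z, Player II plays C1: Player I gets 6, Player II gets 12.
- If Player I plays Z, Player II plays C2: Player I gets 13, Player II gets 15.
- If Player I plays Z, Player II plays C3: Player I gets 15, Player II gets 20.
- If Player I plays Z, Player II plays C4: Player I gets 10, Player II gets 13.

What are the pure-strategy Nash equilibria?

(W, C2) and (X, C4) and (Z, C3)

Mark each player's best response to every combination of opponents' strategies; a profile where every player is best-responding is a pure Nash equilibrium.
Player I against C1: payoffs 13, 17, 7, 6 → best response X.
Player I against C2: payoffs 18, 16, 10, 13 → best response W.
Player I against C3: payoffs 8, 7, 4, 15 → best response Z.
Player I against C4: payoffs 14, 20, 5, 10 → best response X.
Player II against W: payoffs 18, 19, 10, 4 → best response C2.
Player II against X: payoffs 16, 7, 18, 20 → best response C4.
Player II against Y: payoffs 10, 7, 5, 12 → best response C4.
Player II against Z: payoffs 12, 15, 20, 13 → best response C3.
Mutual best responses: (W, C2); (X, C4); (Z, C3).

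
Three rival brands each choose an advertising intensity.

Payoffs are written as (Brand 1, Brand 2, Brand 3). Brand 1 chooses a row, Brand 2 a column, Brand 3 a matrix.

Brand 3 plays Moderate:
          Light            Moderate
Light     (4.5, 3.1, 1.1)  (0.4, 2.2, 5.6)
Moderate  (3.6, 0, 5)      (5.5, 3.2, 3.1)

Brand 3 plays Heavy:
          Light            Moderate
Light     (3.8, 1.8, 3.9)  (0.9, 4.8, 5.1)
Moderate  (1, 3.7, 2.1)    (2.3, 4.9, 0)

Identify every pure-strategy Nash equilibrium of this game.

The unique pure-strategy Nash equilibrium is (Moderate, Moderate, Moderate).

(Light, Light, Moderate): Brand 3 can switch to Heavy (1.1 → 3.9). Not NE.
(Light, Light, Heavy): Brand 2 can switch to Moderate (1.8 → 4.8). Not NE.
(Light, Moderate, Moderate): Brand 1 can switch to Moderate (0.4 → 5.5). Not NE.
(Light, Moderate, Heavy): Brand 1 can switch to Moderate (0.9 → 2.3). Not NE.
(Moderate, Light, Moderate): Brand 1 can switch to Light (3.6 → 4.5). Not NE.
(Moderate, Light, Heavy): Brand 1 can switch to Light (1 → 3.8). Not NE.
(Moderate, Moderate, Moderate): Brand 1 gets 5.5, best alternative 0.4; Brand 2 gets 3.2, best alternative 0; Brand 3 gets 3.1, best alternative 0. No profitable deviation — NE.
(Moderate, Moderate, Heavy): Brand 3 can switch to Moderate (0 → 3.1). Not NE.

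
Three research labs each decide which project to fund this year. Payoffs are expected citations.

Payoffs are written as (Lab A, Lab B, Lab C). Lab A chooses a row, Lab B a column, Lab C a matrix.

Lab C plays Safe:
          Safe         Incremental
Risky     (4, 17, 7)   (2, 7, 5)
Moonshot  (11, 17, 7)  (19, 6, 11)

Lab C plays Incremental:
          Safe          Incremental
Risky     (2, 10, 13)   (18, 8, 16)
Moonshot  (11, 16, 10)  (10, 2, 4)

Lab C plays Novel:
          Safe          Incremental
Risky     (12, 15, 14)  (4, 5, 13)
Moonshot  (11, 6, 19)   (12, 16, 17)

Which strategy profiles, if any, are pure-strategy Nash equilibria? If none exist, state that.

Check each profile: it is a Nash equilibrium iff no player can strictly gain by switching unilaterally.
(Risky, Safe, Safe): Lab A can switch to Moonshot (4 → 11). Not NE.
(Risky, Safe, Incremental): Lab A can switch to Moonshot (2 → 11). Not NE.
(Risky, Safe, Novel): Lab A gets 12, best alternative 11; Lab B gets 15, best alternative 5; Lab C gets 14, best alternative 13. No profitable deviation — NE.
(Risky, Incremental, Safe): Lab A can switch to Moonshot (2 → 19). Not NE.
(Risky, Incremental, Incremental): Lab B can switch to Safe (8 → 10). Not NE.
(Risky, Incremental, Novel): Lab A can switch to Moonshot (4 → 12). Not NE.
(Moonshot, Safe, Safe): Lab C can switch to Incremental (7 → 10). Not NE.
(Moonshot, Incremental, Novel): Lab A gets 12, best alternative 4; Lab B gets 16, best alternative 6; Lab C gets 17, best alternative 11. No profitable deviation — NE.
(The remaining 4 profiles each have a profitable deviation by the same check.)

(Risky, Safe, Novel), (Moonshot, Incremental, Novel)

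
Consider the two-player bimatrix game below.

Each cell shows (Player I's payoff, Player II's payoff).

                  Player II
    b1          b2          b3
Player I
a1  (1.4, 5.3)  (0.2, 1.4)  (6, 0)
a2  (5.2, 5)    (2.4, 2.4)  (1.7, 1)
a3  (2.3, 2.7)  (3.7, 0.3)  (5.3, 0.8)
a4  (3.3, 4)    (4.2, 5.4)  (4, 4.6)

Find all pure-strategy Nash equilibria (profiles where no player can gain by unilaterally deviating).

Pure-strategy Nash equilibria: (a2, b1); (a4, b2)

Player I against b1: payoffs 1.4, 5.2, 2.3, 3.3 → best response a2.
Player I against b2: payoffs 0.2, 2.4, 3.7, 4.2 → best response a4.
Player I against b3: payoffs 6, 1.7, 5.3, 4 → best response a1.
Player II against a1: payoffs 5.3, 1.4, 0 → best response b1.
Player II against a2: payoffs 5, 2.4, 1 → best response b1.
Player II against a3: payoffs 2.7, 0.3, 0.8 → best response b1.
Player II against a4: payoffs 4, 5.4, 4.6 → best response b2.
Mutual best responses: (a2, b1); (a4, b2).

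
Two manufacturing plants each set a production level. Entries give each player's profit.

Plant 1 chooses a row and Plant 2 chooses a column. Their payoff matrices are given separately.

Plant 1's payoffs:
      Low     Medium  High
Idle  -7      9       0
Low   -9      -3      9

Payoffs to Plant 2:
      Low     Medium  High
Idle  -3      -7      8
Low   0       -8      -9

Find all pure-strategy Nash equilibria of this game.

Plant 1 against Low: payoffs -7, -9 → best response Idle.
Plant 1 against Medium: payoffs 9, -3 → best response Idle.
Plant 1 against High: payoffs 0, 9 → best response Low.
Plant 2 against Idle: payoffs -3, -7, 8 → best response High.
Plant 2 against Low: payoffs 0, -8, -9 → best response Low.
No profile is a mutual best response for all players.

There is no pure-strategy Nash equilibrium.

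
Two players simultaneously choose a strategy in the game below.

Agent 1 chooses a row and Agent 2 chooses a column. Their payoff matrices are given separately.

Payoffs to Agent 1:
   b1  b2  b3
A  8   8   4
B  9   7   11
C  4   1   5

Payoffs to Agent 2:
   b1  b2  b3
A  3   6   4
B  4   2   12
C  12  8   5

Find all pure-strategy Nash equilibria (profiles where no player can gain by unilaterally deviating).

For each player, find the best response to each opponent profile; mutual best responses are the pure NE.
Agent 1 against b1: payoffs 8, 9, 4 → best response B.
Agent 1 against b2: payoffs 8, 7, 1 → best response A.
Agent 1 against b3: payoffs 4, 11, 5 → best response B.
Agent 2 against A: payoffs 3, 6, 4 → best response b2.
Agent 2 against B: payoffs 4, 2, 12 → best response b3.
Agent 2 against C: payoffs 12, 8, 5 → best response b1.
Mutual best responses: (A, b2); (B, b3).

(A, b2) and (B, b3)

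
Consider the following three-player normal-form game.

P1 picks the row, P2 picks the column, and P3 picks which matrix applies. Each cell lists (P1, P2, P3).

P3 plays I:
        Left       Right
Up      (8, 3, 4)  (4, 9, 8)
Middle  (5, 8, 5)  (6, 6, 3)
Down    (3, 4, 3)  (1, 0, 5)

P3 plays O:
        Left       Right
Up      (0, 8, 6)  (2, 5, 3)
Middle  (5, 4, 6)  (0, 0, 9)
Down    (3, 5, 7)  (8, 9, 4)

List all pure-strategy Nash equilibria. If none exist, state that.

P1 against (Left, I): payoffs 8, 5, 3 → best response Up.
P1 against (Left, O): payoffs 0, 5, 3 → best response Middle.
P1 against (Right, I): payoffs 4, 6, 1 → best response Middle.
P1 against (Right, O): payoffs 2, 0, 8 → best response Down.
P2 against (Up, I): payoffs 3, 9 → best response Right.
P2 against (Up, O): payoffs 8, 5 → best response Left.
P2 against (Middle, I): payoffs 8, 6 → best response Left.
P2 against (Middle, O): payoffs 4, 0 → best response Left.
P2 against (Down, I): payoffs 4, 0 → best response Left.
P2 against (Down, O): payoffs 5, 9 → best response Right.
P3 against (Up, Left): payoffs 4, 6 → best response O.
P3 against (Up, Right): payoffs 8, 3 → best response I.
P3 against (Middle, Left): payoffs 5, 6 → best response O.
P3 against (Middle, Right): payoffs 3, 9 → best response O.
P3 against (Down, Left): payoffs 3, 7 → best response O.
P3 against (Down, Right): payoffs 5, 4 → best response I.
Mutual best responses: (Middle, Left, O).

Pure NE: (Middle, Left, O)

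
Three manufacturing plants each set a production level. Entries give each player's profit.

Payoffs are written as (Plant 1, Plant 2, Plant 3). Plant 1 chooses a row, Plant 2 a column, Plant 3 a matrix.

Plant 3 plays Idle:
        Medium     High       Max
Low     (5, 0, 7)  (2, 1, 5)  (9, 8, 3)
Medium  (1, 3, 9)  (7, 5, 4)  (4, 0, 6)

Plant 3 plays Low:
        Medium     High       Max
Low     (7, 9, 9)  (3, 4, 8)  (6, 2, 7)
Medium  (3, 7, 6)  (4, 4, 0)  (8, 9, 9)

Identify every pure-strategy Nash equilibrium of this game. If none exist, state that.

The pure Nash equilibria are (Low, Medium, Low); (Medium, High, Idle); (Medium, Max, Low).

(Low, Medium, Idle): Plant 2 can switch to High (0 → 1). Not NE.
(Low, Medium, Low): Plant 1 gets 7, best alternative 3; Plant 2 gets 9, best alternative 4; Plant 3 gets 9, best alternative 7. No profitable deviation — NE.
(Low, High, Idle): Plant 1 can switch to Medium (2 → 7). Not NE.
(Low, High, Low): Plant 1 can switch to Medium (3 → 4). Not NE.
(Low, Max, Idle): Plant 3 can switch to Low (3 → 7). Not NE.
(Low, Max, Low): Plant 1 can switch to Medium (6 → 8). Not NE.
(Medium, Medium, Idle): Plant 1 can switch to Low (1 → 5). Not NE.
(Medium, Medium, Low): Plant 1 can switch to Low (3 → 7). Not NE.
(Medium, High, Idle): Plant 1 gets 7, best alternative 2; Plant 2 gets 5, best alternative 3; Plant 3 gets 4, best alternative 0. No profitable deviation — NE.
(Medium, High, Low): Plant 2 can switch to Medium (4 → 7). Not NE.
(Medium, Max, Idle): Plant 1 can switch to Low (4 → 9). Not NE.
(Medium, Max, Low): Plant 1 gets 8, best alternative 6; Plant 2 gets 9, best alternative 7; Plant 3 gets 9, best alternative 6. No profitable deviation — NE.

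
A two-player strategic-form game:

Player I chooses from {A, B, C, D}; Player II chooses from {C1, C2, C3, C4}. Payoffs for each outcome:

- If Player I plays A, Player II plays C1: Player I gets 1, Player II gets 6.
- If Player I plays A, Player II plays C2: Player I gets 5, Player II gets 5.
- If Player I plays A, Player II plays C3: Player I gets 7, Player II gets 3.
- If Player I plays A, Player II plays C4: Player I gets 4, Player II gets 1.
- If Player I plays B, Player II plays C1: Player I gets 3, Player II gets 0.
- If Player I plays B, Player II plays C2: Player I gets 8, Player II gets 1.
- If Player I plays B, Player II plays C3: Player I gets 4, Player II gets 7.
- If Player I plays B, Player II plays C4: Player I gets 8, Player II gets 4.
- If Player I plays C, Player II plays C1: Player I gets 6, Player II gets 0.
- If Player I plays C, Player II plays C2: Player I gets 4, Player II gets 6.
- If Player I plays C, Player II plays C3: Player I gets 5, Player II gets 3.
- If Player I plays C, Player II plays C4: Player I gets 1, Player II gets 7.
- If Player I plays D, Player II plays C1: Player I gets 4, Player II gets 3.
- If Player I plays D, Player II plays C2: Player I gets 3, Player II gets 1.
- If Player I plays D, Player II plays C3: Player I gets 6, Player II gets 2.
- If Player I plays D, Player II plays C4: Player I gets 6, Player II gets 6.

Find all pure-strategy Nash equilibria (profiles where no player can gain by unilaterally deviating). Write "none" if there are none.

This game has no pure Nash equilibrium.

Player I against C1: payoffs 1, 3, 6, 4 → best response C.
Player I against C2: payoffs 5, 8, 4, 3 → best response B.
Player I against C3: payoffs 7, 4, 5, 6 → best response A.
Player I against C4: payoffs 4, 8, 1, 6 → best response B.
Player II against A: payoffs 6, 5, 3, 1 → best response C1.
Player II against B: payoffs 0, 1, 7, 4 → best response C3.
Player II against C: payoffs 0, 6, 3, 7 → best response C4.
Player II against D: payoffs 3, 1, 2, 6 → best response C4.
No profile is a mutual best response for all players.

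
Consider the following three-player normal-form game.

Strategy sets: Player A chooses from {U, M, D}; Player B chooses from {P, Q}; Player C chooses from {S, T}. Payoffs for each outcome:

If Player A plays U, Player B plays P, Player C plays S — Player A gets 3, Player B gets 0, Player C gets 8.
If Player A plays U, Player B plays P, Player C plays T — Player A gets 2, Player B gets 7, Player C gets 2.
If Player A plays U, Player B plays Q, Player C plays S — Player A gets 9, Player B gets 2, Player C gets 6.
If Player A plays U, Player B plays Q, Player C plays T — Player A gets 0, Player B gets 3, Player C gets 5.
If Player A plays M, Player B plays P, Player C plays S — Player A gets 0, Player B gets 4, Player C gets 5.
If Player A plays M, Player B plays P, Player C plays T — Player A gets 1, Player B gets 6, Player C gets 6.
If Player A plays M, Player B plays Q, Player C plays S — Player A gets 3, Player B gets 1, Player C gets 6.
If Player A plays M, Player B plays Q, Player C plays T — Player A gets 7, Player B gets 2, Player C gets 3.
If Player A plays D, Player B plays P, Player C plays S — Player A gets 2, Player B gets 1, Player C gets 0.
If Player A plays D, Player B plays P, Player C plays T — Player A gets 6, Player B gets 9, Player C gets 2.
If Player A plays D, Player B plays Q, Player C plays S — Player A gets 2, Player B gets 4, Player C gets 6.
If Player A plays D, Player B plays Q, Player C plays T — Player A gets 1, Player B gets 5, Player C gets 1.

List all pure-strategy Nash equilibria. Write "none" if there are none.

The pure Nash equilibria are (U, Q, S); (D, P, T).

(U, P, S): Player B can switch to Q (0 → 2). Not NE.
(U, P, T): Player A can switch to D (2 → 6). Not NE.
(U, Q, S): Player A gets 9, best alternative 3; Player B gets 2, best alternative 0; Player C gets 6, best alternative 5. No profitable deviation — NE.
(U, Q, T): Player A can switch to M (0 → 7). Not NE.
(M, P, S): Player A can switch to U (0 → 3). Not NE.
(M, P, T): Player A can switch to U (1 → 2). Not NE.
(M, Q, S): Player A can switch to U (3 → 9). Not NE.
(M, Q, T): Player B can switch to P (2 → 6). Not NE.
(D, P, S): Player A can switch to U (2 → 3). Not NE.
(D, P, T): Player A gets 6, best alternative 2; Player B gets 9, best alternative 5; Player C gets 2, best alternative 0. No profitable deviation — NE.
(D, Q, S): Player A can switch to U (2 → 9). Not NE.
(D, Q, T): Player A can switch to M (1 → 7). Not NE.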